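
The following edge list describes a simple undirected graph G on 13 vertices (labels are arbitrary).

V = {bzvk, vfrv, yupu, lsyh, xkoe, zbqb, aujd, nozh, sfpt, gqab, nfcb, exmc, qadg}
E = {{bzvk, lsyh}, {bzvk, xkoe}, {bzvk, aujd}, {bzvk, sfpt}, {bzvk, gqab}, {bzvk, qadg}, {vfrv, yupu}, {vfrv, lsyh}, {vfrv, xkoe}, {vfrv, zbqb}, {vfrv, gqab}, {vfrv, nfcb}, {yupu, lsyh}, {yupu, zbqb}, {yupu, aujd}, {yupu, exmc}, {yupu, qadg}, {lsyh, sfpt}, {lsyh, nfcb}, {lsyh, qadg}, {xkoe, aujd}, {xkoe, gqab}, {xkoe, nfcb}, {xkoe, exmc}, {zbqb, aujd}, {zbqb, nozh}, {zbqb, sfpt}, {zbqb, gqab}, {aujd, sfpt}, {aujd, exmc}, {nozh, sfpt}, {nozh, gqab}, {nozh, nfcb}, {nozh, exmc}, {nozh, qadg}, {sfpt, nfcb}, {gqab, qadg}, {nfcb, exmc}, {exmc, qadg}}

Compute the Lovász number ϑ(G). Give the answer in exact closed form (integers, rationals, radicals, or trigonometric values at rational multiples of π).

deg(aujd) = 6; N(aujd) = {bzvk, yupu, xkoe, zbqb, sfpt, exmc}.
Vertex sfpt has 6 neighbors: bzvk, lsyh, zbqb, aujd, nozh, nfcb.
Vertex vfrv has 6 neighbors: yupu, lsyh, xkoe, zbqb, gqab, nfcb.
deg(exmc) = 6; N(exmc) = {yupu, xkoe, aujd, nozh, nfcb, qadg}.
G on 13 vertices is 6-regular; Paley(13): SR with (k,λ,μ)=(6,2,3).
The 3 distinct eigenvalues: [6.0, 1.30278, -2.30278].
Lovász: ϑ = −13(-sqrt(13)/2 - 1/2)/(6+-(-sqrt(13)/2 - 1/2)) = sqrt(13).
≈ 3.60555 (to 5 d.p.).

sqrt(13)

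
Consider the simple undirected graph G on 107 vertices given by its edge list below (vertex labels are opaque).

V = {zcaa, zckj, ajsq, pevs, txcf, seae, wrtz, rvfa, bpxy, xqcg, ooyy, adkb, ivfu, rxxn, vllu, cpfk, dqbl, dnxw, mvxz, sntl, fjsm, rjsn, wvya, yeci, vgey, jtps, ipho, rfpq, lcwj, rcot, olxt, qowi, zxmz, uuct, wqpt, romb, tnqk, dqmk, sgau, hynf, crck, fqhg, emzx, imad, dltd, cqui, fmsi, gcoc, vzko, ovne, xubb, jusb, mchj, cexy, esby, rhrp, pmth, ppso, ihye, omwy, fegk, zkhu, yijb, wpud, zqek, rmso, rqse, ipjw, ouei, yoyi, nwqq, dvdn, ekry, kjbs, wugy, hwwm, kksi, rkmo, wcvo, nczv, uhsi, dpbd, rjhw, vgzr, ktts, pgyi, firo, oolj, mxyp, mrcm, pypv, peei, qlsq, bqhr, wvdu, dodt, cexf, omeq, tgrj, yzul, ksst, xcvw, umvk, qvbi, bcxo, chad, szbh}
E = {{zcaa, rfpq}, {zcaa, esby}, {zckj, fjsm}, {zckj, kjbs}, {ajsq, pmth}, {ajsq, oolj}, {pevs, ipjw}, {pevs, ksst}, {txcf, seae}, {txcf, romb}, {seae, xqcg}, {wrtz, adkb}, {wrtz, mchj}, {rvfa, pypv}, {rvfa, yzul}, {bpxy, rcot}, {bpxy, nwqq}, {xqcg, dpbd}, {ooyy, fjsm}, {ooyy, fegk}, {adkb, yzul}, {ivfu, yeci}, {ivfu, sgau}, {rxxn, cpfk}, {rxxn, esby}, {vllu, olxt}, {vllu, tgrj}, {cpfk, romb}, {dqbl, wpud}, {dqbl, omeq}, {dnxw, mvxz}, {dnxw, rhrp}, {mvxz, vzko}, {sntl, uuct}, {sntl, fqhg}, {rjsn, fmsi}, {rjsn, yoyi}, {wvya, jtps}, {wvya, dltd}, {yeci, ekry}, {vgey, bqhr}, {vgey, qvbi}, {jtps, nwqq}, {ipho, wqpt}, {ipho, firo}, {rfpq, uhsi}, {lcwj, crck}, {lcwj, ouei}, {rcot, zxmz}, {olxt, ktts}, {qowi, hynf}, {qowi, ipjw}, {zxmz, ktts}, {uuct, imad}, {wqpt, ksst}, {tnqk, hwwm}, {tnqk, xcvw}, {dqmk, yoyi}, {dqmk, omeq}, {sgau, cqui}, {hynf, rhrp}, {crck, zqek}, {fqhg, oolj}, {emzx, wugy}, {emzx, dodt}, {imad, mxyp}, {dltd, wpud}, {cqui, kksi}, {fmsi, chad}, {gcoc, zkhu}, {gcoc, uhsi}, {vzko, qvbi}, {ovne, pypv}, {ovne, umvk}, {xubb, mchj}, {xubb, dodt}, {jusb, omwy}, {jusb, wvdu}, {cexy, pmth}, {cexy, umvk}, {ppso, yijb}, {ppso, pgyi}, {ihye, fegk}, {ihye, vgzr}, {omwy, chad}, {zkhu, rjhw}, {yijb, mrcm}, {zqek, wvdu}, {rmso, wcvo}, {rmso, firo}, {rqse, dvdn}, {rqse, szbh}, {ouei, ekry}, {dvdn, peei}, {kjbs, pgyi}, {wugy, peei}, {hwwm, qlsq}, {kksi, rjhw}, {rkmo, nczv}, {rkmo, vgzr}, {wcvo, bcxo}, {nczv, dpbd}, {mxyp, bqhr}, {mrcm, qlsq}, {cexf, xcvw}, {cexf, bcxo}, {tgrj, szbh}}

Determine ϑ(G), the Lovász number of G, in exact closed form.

deg(tnqk) = 2; N(tnqk) = {hwwm, xcvw}.
N(yzul) = {rvfa, adkb}, |N(yzul)| = 2.
Vertex vzko has 2 neighbors: mvxz, qvbi.
N(lcwj) = {crck, ouei}, |N(lcwj)| = 2.
Regular of degree 2 on 107 vertices: this is C_{107}, the 107-cycle.
Distinct eigenvalues (to 6 d.p.): [2.0, 1.996553, 1.986223, 1.969046, 1.945082, 1.914413, 1.877144, 1.833404, 1.783344, 1.727137, 1.664975, 1.597075, 1.523668, 1.44501, 1.36137, 1.273037, 1.180316, 1.083526, 0.983001, 0.879087, 0.772143, 0.662537, 0.550647, 0.43686, 0.321566, 0.205163, 0.088054, -0.02936, -0.146672, -0.263478, -0.379376, -0.493966, -0.606854, -0.717649, -0.825971, -0.931446, -1.033709, -1.132409, -1.227206, -1.317772, -1.403795, -1.484979, -1.561044, -1.631728, -1.696787, -1.755997, -1.809154, -1.856074, -1.896596, -1.930579, -1.957908, -1.978487, -1.992247, -1.999138].
With N=107: ϑ(G) = 107·(-(-1)*2*cos(pi/107))/(2−(-2*cos(pi/107))) = 107*cos(pi/107)/(cos(pi/107) + 1).
≈ 53.48846843 (to 8 d.p.).
α=53, χ(Ḡ)=54; ϑ=107*cos(pi/107)/(cos(pi/107) + 1) lies between (both strict).

107*cos(pi/107)/(cos(pi/107) + 1)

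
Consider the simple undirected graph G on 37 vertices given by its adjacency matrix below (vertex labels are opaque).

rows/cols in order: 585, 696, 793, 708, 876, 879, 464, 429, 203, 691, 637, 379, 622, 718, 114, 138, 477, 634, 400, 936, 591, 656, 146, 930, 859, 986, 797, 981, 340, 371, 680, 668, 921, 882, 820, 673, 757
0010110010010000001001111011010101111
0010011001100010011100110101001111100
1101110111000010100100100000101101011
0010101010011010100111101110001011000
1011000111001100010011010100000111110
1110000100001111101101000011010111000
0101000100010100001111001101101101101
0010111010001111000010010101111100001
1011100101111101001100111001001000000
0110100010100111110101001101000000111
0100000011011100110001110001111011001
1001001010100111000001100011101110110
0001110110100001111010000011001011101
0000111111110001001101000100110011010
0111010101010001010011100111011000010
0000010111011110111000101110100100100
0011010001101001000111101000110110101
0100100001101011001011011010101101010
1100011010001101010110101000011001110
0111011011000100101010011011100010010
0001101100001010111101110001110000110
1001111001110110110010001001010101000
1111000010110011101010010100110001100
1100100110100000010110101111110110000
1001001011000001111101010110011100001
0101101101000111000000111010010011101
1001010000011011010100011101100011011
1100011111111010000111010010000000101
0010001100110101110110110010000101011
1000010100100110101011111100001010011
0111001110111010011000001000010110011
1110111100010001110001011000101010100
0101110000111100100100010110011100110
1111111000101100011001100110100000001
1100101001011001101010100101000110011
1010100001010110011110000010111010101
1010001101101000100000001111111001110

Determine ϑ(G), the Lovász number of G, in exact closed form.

deg(371) = 18; N(371) = {585, 879, 429, 637, 718, 114, 477, 400, 591, 656, 146, 930, 859, 986, 680, 921, 673, 757}.
Vertex 668 has 18 neighbors: 585, 696, 793, 876, 879, 464, 429, 379, 138, 477, 634, 656, 930, 859, 340, 680, 921, 820.
Vertex 637 has 18 neighbors: 696, 203, 691, 379, 622, 718, 477, 634, 656, 146, 930, 981, 340, 371, 680, 921, 882, 757.
Vertex 400 has 18 neighbors: 585, 696, 879, 464, 203, 622, 718, 138, 634, 936, 591, 146, 859, 371, 680, 882, 820, 673.
18-regular, N=37; SR(37,18,8,9) — a Paley graph.
spec(A) ≈ [18.0, 2.541381, -3.541381] (distinct, 6 d.p.).
−37·(-sqrt(37)/2 - 1/2) / ((18)−(-sqrt(37)/2 - 1/2)) = sqrt(37) = ϑ(G).
Numerically 6.08276253.

sqrt(37)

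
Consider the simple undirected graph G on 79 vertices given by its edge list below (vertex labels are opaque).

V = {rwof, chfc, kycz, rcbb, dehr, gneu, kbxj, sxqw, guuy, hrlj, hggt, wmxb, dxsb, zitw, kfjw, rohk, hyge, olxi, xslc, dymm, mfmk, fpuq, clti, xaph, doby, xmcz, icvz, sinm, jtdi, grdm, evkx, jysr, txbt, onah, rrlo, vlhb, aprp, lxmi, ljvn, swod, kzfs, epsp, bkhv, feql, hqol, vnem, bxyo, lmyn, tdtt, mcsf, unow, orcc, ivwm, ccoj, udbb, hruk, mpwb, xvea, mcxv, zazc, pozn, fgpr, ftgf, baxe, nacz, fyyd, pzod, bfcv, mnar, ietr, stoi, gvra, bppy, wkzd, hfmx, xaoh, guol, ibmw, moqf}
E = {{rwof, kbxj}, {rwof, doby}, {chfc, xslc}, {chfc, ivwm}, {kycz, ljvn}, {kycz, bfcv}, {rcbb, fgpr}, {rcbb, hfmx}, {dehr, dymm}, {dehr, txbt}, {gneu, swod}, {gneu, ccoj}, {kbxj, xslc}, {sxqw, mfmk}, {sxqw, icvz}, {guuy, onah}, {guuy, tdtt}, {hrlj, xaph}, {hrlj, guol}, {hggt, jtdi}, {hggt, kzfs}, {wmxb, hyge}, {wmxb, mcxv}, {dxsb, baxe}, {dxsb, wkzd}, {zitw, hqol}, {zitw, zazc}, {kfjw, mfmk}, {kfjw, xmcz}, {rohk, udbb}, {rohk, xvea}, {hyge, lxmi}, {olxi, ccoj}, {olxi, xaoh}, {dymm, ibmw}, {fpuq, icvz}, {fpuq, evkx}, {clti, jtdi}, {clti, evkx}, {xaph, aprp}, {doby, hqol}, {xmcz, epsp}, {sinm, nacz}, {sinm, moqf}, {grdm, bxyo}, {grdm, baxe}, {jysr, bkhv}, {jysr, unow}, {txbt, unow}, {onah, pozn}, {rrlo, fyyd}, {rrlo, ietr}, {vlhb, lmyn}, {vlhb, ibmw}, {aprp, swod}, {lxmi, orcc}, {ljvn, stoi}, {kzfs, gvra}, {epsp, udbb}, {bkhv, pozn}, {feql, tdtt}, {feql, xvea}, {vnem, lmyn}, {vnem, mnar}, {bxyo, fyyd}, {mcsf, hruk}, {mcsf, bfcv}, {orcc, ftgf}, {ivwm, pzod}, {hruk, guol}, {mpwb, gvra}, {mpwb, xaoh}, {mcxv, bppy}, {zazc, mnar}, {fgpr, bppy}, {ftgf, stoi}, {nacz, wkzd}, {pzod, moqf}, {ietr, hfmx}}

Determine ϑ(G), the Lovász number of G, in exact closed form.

N(jysr) = {bkhv, unow}, |N(jysr)| = 2.
N(gneu) = {swod, ccoj}, |N(gneu)| = 2.
deg(rwof) = 2; N(rwof) = {kbxj, doby}.
deg(mfmk) = 2; N(mfmk) = {sxqw, kfjw}.
2-regular, N=79; connected 2-regular on 79 ⇒ C_{79}.
Distinct eigenvalues (to 3 d.p.): [2.0, 1.994, 1.975, 1.943, 1.9, 1.844, 1.777, 1.698, 1.609, 1.509, 1.4, 1.282, 1.156, 1.023, 0.883, 0.738, 0.588, 0.434, 0.277, 0.119, -0.04, -0.199, -0.356, -0.511, -0.663, -0.811, -0.954, -1.09, -1.22, -1.342, -1.456, -1.56, -1.655, -1.739, -1.812, -1.873, -1.923, -1.961, -1.986, -1.998].
ϑ = −N·λ_min/(λ_max−λ_min) = −79·(-2*cos(pi/79))/(2−(-2*cos(pi/79))) = 79*cos(pi/79)/(cos(pi/79) + 1).
Numerically 39.484379.
α=39, χ(Ḡ)=40; ϑ=79*cos(pi/79)/(cos(pi/79) + 1) lies between (both strict).

79*cos(pi/79)/(cos(pi/79) + 1)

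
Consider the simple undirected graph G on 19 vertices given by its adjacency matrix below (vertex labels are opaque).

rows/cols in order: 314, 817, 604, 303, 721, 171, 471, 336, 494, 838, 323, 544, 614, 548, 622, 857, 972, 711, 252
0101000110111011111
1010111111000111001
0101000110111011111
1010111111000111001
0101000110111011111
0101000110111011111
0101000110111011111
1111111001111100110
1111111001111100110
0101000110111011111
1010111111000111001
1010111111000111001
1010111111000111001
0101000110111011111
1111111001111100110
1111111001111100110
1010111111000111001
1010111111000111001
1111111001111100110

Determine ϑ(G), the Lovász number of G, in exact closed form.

7

deg(817) = 12; N(817) = {314, 604, 721, 171, 471, 336, 494, 838, 548, 622, 857, 252}.
deg(721) = 12; N(721) = {817, 303, 336, 494, 323, 544, 614, 622, 857, 972, 711, 252}.
deg(544) = 12; N(544) = {314, 604, 721, 171, 471, 336, 494, 838, 548, 622, 857, 252}.
N(494) = {314, 817, 604, 303, 721, 171, 471, 838, 323, 544, 614, 548, 972, 711}, |N(494)| = 14.
K_{7,7,5} (perfect); ϑ(G) = α(G) = max{7,7,5} = 7.
ϑ(G) ≈ 7.00000000.
α=7, χ(Ḡ)=7; ϑ=7 lies between (collapsed).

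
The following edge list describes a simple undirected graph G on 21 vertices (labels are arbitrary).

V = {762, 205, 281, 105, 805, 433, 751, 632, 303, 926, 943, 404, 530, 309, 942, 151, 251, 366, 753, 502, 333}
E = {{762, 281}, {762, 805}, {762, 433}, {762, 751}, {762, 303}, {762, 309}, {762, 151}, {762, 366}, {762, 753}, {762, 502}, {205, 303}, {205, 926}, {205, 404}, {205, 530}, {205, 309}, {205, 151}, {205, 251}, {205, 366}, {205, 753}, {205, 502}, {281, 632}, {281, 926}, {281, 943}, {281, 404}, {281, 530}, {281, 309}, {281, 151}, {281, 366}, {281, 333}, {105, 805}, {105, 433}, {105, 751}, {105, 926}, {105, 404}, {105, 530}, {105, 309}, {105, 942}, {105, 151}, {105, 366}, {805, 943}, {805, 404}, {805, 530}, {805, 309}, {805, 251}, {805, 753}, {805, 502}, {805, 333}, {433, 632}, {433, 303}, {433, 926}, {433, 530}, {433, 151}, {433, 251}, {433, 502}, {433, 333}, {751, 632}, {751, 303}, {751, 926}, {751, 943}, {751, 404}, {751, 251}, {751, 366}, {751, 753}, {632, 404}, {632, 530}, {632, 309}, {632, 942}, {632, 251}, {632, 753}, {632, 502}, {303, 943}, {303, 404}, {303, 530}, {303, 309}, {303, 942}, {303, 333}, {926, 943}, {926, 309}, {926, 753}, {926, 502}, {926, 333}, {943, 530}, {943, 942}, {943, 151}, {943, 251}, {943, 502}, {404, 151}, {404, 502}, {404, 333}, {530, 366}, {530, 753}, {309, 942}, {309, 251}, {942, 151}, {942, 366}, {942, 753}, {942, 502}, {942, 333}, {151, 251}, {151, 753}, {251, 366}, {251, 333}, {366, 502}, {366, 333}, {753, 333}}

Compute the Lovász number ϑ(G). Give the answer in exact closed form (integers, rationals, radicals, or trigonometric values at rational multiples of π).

6

deg(366) = 10; N(366) = {762, 205, 281, 105, 751, 530, 942, 251, 502, 333}.
deg(105) = 10; N(105) = {805, 433, 751, 926, 404, 530, 309, 942, 151, 366}.
Vertex 151 has 10 neighbors: 762, 205, 281, 105, 433, 943, 404, 942, 251, 753.
deg(762) = 10; N(762) = {281, 805, 433, 751, 303, 309, 151, 366, 753, 502}.
Regular of degree 10 on 21 vertices: Kneser K(7,2) on C(7,2)=21 vertices.
The 3 distinct eigenvalues: [10.0, 1.0, -4.0].
Lovász (edge-transitive): ϑ = −21·(-4)/((10)−(-4)) = 6.
ϑ(G) ≈ 6.0000.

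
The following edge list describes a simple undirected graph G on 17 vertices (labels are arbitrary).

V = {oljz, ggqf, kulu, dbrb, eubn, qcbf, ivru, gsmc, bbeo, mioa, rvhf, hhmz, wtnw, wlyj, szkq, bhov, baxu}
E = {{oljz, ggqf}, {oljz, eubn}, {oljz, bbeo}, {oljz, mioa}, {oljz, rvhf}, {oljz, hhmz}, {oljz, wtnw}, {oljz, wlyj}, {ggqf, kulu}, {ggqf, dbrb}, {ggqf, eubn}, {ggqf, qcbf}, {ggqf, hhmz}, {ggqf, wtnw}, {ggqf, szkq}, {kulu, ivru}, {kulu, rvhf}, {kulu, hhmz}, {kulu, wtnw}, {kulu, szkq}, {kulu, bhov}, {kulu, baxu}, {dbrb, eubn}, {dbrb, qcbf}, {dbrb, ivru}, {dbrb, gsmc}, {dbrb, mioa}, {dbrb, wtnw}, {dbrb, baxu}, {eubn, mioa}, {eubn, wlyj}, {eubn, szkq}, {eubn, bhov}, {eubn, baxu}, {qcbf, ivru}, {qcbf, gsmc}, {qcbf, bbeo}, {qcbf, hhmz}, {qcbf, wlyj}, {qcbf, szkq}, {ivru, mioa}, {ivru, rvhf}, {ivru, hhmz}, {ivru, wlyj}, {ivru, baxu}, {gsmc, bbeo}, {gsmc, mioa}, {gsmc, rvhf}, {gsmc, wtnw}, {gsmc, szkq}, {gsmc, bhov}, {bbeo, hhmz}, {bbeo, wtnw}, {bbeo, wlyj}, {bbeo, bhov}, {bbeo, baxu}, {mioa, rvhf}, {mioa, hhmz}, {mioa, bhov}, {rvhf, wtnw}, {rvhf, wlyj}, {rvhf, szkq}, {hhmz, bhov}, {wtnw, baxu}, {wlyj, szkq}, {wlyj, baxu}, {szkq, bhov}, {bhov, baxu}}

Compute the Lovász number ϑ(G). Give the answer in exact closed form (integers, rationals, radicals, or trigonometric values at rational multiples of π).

N(wtnw) = {oljz, ggqf, kulu, dbrb, gsmc, bbeo, rvhf, baxu}, |N(wtnw)| = 8.
Vertex rvhf has 8 neighbors: oljz, kulu, ivru, gsmc, mioa, wtnw, wlyj, szkq.
Vertex ivru has 8 neighbors: kulu, dbrb, qcbf, mioa, rvhf, hhmz, wlyj, baxu.
deg(wlyj) = 8; N(wlyj) = {oljz, eubn, qcbf, ivru, bbeo, rvhf, szkq, baxu}.
deg(v) = 8 for all v (|V|=17); strongly regular (17,8,3,4).
The 3 distinct eigenvalues: [8.0, 1.5616, -2.5616].
λ_max=8, λ_min=-sqrt(17)/2 - 1/2; ϑ = −17·λ_min/(λ_max−λ_min) = sqrt(17).
ϑ(G) ≈ 4.1231056.

sqrt(17)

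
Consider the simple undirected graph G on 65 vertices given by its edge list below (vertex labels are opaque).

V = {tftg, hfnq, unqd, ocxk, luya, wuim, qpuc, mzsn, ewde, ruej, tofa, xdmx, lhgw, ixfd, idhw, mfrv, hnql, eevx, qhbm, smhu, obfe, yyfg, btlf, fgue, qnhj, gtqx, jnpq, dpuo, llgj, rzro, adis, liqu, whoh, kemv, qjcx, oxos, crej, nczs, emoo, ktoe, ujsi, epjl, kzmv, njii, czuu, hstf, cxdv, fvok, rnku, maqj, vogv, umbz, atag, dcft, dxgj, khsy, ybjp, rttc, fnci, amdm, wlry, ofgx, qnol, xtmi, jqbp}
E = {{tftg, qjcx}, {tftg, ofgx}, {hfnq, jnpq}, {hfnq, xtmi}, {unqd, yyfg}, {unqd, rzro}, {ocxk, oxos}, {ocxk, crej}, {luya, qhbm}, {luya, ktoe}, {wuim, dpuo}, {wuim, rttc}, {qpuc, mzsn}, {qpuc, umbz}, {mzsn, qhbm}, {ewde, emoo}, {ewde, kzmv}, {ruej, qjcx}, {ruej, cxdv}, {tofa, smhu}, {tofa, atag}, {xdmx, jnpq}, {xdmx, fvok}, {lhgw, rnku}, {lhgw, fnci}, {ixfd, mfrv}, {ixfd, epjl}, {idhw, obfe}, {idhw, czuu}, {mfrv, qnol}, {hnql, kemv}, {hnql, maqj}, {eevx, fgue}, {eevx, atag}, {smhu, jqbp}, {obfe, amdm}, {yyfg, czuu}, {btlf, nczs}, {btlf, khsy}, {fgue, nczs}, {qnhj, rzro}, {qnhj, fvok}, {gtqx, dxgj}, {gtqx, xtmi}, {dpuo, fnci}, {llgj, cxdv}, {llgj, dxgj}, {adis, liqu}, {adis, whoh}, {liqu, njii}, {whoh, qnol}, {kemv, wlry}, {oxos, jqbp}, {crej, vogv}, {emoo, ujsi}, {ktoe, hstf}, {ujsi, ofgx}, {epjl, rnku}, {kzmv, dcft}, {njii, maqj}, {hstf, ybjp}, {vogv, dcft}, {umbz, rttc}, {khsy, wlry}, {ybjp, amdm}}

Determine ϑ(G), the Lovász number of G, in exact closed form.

Vertex kemv has 2 neighbors: hnql, wlry.
Vertex wuim has 2 neighbors: dpuo, rttc.
Vertex smhu has 2 neighbors: tofa, jqbp.
deg(hstf) = 2; N(hstf) = {ktoe, ybjp}.
G on 65 vertices is 2-regular; this is C_{65}, the 65-cycle.
Distinct eigenvalues (to 3 d.p.): [2.0, 1.991, 1.963, 1.916, 1.852, 1.771, 1.673, 1.559, 1.431, 1.29, 1.136, 0.972, 0.799, 0.618, 0.432, 0.241, 0.048, -0.145, -0.337, -0.525, -0.709, -0.886, -1.055, -1.214, -1.362, -1.497, -1.618, -1.724, -1.814, -1.887, -1.942, -1.979, -1.998].
With N=65: ϑ(G) = 65·(-(-1)*2*cos(pi/65))/(2−(-2*cos(pi/65))) = 65*cos(pi/65)/(cos(pi/65) + 1).
Numerically 32.481013.
Sandwich: α(G)=32 ≤ ϑ(G)=65*cos(pi/65)/(cos(pi/65) + 1) ≤ χ(Ḡ)=33 (both strict).

65*cos(pi/65)/(cos(pi/65) + 1)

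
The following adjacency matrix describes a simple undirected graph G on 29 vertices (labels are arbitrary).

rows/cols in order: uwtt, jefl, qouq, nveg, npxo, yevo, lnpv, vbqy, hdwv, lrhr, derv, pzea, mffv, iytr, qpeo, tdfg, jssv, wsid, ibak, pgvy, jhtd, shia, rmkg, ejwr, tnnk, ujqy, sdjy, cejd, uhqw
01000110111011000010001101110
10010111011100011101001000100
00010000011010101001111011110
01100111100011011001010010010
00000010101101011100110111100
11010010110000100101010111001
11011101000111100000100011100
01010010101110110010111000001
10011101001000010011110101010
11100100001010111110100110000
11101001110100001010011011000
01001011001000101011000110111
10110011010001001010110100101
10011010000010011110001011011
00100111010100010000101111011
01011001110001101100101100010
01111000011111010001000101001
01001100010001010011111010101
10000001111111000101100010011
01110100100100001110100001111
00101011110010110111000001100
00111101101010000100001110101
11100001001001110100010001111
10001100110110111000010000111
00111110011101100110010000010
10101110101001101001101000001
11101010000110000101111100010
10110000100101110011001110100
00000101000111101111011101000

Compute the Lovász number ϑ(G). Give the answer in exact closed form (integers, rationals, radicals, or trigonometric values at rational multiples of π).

sqrt(29)

N(jssv) = {jefl, qouq, nveg, npxo, lrhr, derv, pzea, mffv, iytr, tdfg, pgvy, ejwr, ujqy, uhqw}, |N(jssv)| = 14.
Vertex iytr has 14 neighbors: uwtt, nveg, npxo, lnpv, mffv, tdfg, jssv, wsid, ibak, rmkg, tnnk, ujqy, cejd, uhqw.
deg(hdwv) = 14; N(hdwv) = {uwtt, nveg, npxo, yevo, vbqy, derv, tdfg, ibak, pgvy, jhtd, shia, ejwr, ujqy, cejd}.
deg(pzea) = 14; N(pzea) = {jefl, npxo, lnpv, vbqy, derv, qpeo, jssv, ibak, pgvy, ejwr, tnnk, sdjy, cejd, uhqw}.
Every vertex has degree 14 (N=29); Paley(29): SR with (k,λ,μ)=(14,6,7).
A has 3 distinct eigenvalues ≈ [14.0, 2.1926, -3.1926].
Lovász: ϑ = −29(-sqrt(29)/2 - 1/2)/(14+-(-sqrt(29)/2 - 1/2)) = sqrt(29).
ϑ(G) ≈ 5.385165.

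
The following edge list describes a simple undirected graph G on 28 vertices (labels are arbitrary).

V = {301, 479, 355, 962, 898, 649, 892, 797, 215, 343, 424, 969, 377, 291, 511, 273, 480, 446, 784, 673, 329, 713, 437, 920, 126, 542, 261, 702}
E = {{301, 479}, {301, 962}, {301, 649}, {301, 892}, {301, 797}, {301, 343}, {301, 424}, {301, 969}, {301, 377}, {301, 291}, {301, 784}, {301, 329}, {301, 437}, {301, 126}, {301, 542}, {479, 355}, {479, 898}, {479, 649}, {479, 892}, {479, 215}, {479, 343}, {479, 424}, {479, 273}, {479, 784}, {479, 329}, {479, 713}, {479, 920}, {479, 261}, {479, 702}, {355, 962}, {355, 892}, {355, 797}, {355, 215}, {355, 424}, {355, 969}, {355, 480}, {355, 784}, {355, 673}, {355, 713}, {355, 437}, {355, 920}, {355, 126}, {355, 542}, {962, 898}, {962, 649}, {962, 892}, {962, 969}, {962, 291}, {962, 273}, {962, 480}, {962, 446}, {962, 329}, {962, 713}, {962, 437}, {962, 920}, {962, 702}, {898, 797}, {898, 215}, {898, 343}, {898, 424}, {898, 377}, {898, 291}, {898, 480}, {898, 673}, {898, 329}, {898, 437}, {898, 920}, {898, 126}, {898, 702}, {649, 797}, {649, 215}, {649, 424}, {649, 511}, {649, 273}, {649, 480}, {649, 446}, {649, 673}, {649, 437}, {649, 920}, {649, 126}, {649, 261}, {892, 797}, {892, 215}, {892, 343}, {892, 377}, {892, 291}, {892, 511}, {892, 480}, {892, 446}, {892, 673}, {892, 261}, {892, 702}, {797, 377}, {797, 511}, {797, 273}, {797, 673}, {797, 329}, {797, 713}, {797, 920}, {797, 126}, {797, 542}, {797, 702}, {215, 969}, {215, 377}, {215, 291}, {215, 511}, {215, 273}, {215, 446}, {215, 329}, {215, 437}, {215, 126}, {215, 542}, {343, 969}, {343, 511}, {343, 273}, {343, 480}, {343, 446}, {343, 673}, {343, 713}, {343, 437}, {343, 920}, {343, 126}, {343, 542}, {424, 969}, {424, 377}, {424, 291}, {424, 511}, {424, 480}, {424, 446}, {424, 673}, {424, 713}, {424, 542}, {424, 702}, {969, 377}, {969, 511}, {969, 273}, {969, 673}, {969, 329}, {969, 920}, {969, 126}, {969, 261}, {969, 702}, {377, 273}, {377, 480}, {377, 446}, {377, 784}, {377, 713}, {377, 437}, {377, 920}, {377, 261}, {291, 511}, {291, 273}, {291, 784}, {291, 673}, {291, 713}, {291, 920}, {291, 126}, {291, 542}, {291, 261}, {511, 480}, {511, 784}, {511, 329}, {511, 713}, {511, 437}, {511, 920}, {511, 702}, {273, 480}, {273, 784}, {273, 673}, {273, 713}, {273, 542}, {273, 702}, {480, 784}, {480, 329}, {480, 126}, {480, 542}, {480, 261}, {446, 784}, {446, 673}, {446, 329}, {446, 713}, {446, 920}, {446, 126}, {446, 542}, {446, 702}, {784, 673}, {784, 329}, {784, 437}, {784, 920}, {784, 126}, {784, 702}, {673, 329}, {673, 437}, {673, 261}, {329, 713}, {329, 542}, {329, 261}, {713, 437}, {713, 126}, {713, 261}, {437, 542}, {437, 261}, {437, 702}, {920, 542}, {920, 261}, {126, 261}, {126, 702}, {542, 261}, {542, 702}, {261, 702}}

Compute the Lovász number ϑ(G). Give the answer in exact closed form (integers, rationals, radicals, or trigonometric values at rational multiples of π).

N(511) = {649, 892, 797, 215, 343, 424, 969, 291, 480, 784, 329, 713, 437, 920, 702}, |N(511)| = 15.
deg(215) = 15; N(215) = {479, 355, 898, 649, 892, 969, 377, 291, 511, 273, 446, 329, 437, 126, 542}.
deg(542) = 15; N(542) = {301, 355, 797, 215, 343, 424, 291, 273, 480, 446, 329, 437, 920, 261, 702}.
N(301) = {479, 962, 649, 892, 797, 343, 424, 969, 377, 291, 784, 329, 437, 126, 542}, |N(301)| = 15.
deg(v) = 15 for all v (|V|=28); Kneser K(8,2) on C(8,2)=28 vertices.
The 3 distinct eigenvalues: [15.0, 1.0, -5.0].
Lovász (edge-transitive): ϑ = −28·(-5)/((15)−(-5)) = 7.
≈ 7.0000 (to 4 d.p.).

7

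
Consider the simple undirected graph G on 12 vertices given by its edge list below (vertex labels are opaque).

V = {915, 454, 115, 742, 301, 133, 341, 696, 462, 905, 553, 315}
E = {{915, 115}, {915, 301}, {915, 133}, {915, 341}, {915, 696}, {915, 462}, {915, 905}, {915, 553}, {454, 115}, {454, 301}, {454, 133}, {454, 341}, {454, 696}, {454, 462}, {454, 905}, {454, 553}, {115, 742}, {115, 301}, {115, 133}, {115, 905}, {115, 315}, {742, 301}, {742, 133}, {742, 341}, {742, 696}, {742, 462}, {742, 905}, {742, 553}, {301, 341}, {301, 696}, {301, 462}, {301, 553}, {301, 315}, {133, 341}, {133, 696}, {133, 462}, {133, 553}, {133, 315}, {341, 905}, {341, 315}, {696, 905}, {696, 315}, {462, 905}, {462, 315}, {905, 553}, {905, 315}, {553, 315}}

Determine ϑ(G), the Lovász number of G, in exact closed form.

N(133) = {915, 454, 115, 742, 341, 696, 462, 553, 315}, |N(133)| = 9.
deg(315) = 8; N(315) = {115, 301, 133, 341, 696, 462, 905, 553}.
Vertex 301 has 9 neighbors: 915, 454, 115, 742, 341, 696, 462, 553, 315.
deg(115) = 7; N(115) = {915, 454, 742, 301, 133, 905, 315}.
Complete multipartite on [5, 4, 3]: sandwich collapses at ϑ=5.
ϑ(G) ≈ 5.00000.
Check 5 ≤ 5 ≤ 5: collapsed.

5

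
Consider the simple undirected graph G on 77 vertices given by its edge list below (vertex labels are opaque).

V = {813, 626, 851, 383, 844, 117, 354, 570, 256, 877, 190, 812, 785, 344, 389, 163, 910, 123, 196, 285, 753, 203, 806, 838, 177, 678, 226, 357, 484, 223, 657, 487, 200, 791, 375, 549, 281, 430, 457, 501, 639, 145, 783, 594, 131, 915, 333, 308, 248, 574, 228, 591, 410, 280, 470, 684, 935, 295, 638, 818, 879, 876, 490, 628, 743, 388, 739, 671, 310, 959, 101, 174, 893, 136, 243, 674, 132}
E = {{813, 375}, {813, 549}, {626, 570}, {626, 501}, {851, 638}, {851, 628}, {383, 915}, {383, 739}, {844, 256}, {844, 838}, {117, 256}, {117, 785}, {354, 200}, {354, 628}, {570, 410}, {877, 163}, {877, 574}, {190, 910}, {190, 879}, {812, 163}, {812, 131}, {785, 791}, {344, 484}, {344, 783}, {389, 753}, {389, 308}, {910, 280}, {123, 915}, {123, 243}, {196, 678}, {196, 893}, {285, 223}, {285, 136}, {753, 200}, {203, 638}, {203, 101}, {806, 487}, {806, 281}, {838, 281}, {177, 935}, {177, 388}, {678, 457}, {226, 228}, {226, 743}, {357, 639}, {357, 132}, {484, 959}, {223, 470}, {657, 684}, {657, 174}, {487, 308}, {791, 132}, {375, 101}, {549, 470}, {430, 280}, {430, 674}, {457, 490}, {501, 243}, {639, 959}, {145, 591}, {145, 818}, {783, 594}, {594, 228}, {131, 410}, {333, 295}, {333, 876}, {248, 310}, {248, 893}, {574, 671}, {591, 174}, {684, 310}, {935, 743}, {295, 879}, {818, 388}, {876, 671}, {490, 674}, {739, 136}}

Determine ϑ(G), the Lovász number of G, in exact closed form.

N(375) = {813, 101}, |N(375)| = 2.
N(484) = {344, 959}, |N(484)| = 2.
Vertex 190 has 2 neighbors: 910, 879.
deg(785) = 2; N(785) = {117, 791}.
2-regular, N=77; this is C_{77}, the 77-cycle.
The 39 distinct eigenvalues: [2.0, 1.9933, 1.9734, 1.9404, 1.8944, 1.8358, 1.765, 1.6825, 1.5888, 1.4845, 1.3703, 1.247, 1.1154, 0.9764, 0.8308, 0.6798, 0.5242, 0.3651, 0.2036, 0.0408, -0.1223, -0.2846, -0.445, -0.6025, -0.7559, -0.9043, -1.0467, -1.1822, -1.3097, -1.4286, -1.5379, -1.637, -1.7252, -1.8019, -1.8667, -1.919, -1.9585, -1.985, -1.9983].
−77·(-2*cos(pi/77)) / ((2)−(-2*cos(pi/77))) = 77*cos(pi/77)/(cos(pi/77) + 1) = ϑ(G).
≈ 38.4840 (to 4 d.p.).
α=38, χ(Ḡ)=39; ϑ=77*cos(pi/77)/(cos(pi/77) + 1) lies between (both strict).

77*cos(pi/77)/(cos(pi/77) + 1)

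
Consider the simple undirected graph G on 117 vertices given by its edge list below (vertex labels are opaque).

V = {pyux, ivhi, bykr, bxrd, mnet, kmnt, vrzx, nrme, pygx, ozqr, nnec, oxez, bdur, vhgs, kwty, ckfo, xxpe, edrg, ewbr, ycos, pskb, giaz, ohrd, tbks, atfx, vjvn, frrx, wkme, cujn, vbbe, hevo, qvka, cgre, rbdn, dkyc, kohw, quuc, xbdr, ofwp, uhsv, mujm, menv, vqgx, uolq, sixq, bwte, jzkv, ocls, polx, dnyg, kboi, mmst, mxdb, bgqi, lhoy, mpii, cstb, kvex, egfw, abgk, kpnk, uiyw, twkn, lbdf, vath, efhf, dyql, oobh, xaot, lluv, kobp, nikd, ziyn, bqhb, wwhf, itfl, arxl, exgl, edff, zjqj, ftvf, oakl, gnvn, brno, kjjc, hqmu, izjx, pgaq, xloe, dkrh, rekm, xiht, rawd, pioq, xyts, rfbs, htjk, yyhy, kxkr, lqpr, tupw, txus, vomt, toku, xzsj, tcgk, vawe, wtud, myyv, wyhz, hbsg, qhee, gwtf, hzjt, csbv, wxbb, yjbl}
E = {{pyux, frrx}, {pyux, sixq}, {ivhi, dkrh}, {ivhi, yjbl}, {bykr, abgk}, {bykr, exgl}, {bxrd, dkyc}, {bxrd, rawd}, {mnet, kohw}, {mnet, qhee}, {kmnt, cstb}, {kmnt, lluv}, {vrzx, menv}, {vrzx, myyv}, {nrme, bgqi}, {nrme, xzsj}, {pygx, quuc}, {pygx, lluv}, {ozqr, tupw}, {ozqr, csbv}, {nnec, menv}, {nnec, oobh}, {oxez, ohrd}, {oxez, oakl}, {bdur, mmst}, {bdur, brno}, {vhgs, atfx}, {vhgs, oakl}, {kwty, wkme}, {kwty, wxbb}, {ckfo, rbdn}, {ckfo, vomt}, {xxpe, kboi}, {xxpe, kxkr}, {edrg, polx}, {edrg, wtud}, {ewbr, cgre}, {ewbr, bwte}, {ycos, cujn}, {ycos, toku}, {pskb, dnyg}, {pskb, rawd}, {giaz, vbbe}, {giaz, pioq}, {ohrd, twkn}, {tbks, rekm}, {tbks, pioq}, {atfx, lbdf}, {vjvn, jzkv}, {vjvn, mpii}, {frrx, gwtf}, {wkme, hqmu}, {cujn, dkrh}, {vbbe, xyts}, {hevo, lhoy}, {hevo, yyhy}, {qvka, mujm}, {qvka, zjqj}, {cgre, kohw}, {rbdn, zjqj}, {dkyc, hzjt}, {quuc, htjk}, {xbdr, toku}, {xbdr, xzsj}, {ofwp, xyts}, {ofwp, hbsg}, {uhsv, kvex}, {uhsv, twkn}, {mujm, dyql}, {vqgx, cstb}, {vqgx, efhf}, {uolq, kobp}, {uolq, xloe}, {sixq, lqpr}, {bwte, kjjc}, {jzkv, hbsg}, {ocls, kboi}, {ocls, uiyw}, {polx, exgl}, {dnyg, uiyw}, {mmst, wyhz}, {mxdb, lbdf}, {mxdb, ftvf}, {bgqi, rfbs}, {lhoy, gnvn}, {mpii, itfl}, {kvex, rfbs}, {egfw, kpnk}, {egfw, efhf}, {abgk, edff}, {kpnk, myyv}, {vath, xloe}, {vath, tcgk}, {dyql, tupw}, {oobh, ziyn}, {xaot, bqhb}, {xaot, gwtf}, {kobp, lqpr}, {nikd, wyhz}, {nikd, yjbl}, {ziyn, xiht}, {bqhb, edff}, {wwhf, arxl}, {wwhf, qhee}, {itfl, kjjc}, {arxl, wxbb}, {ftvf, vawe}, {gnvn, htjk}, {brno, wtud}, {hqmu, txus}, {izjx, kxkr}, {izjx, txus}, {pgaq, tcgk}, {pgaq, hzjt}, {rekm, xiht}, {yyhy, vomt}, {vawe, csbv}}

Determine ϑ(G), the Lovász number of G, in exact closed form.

deg(nikd) = 2; N(nikd) = {wyhz, yjbl}.
N(zjqj) = {qvka, rbdn}, |N(zjqj)| = 2.
deg(kpnk) = 2; N(kpnk) = {egfw, myyv}.
deg(vawe) = 2; N(vawe) = {ftvf, csbv}.
2-regular, N=117; the odd cycle C_{117}.
The 59 distinct eigenvalues: [2.0, 1.997117, 1.988475, 1.974101, 1.954034, 1.928333, 1.897073, 1.860343, 1.818249, 1.770912, 1.71847, 1.661072, 1.598886, 1.532089, 1.460875, 1.385449, 1.306028, 1.222842, 1.136129, 1.046142, 0.953137, 0.857385, 0.759161, 0.658748, 0.556435, 0.452518, 0.347296, 0.241073, 0.134155, 0.02685, -0.080532, -0.187682, -0.294291, -0.400051, -0.504658, -0.60781, -0.70921, -0.808564, -0.905588, -1.0, -1.091529, -1.179911, -1.264891, -1.346224, -1.423675, -1.497021, -1.566052, -1.630567, -1.69038, -1.74532, -1.795227, -1.839959, -1.879385, -1.913393, -1.941884, -1.964775, -1.982002, -1.993515, -1.999279].
Lovász (edge-transitive): ϑ = −117·(-2*cos(pi/117))/((2)−(-2*cos(pi/117))) = 117*cos(pi/117)/(cos(pi/117) + 1).
= 58.4895… (decimal).
α=58, χ(Ḡ)=59; ϑ=117*cos(pi/117)/(cos(pi/117) + 1) lies between (both strict).

117*cos(pi/117)/(cos(pi/117) + 1)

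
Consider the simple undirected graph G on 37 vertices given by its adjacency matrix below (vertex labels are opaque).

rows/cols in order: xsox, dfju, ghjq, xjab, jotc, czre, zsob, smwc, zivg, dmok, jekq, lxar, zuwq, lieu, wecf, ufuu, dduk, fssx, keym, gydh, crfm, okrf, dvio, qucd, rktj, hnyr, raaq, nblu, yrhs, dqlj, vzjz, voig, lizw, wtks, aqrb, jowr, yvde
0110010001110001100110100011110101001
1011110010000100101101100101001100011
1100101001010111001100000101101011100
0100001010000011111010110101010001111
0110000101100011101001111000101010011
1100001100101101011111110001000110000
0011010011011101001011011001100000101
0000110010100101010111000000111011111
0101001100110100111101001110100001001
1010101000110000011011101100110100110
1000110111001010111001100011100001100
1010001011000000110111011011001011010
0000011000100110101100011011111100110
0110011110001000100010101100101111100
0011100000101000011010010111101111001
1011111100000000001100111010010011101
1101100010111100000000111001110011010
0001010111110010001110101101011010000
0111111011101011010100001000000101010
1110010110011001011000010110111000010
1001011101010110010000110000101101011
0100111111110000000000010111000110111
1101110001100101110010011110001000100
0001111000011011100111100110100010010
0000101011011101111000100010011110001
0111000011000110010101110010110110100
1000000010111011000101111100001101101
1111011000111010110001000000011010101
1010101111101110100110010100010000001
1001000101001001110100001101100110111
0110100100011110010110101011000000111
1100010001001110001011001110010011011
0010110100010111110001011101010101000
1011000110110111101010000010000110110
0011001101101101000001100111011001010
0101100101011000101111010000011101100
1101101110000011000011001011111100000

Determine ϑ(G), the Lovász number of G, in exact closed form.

Vertex zsob has 18 neighbors: ghjq, xjab, czre, zivg, dmok, lxar, zuwq, lieu, ufuu, keym, crfm, okrf, qucd, rktj, nblu, yrhs, aqrb, yvde.
N(hnyr) = {dfju, ghjq, xjab, zivg, dmok, lieu, wecf, fssx, gydh, okrf, dvio, qucd, raaq, yrhs, dqlj, voig, lizw, aqrb}, |N(hnyr)| = 18.
Vertex fssx has 18 neighbors: xjab, czre, smwc, zivg, dmok, jekq, lxar, wecf, keym, gydh, crfm, dvio, rktj, hnyr, nblu, dqlj, vzjz, lizw.
N(xsox) = {dfju, ghjq, czre, dmok, jekq, lxar, ufuu, dduk, gydh, crfm, dvio, raaq, nblu, yrhs, dqlj, voig, wtks, yvde}, |N(xsox)| = 18.
G on 37 vertices is 18-regular; Paley(37): SR with (k,λ,μ)=(18,8,9).
Distinct eigenvalues (to 5 d.p.): [18.0, 2.54138, -3.54138].
ϑ = −N·λ_min/(λ_max−λ_min) = −37·(-sqrt(37)/2 - 1/2)/(18−(-sqrt(37)/2 - 1/2)) = sqrt(37).
Numerically 6.0828.

sqrt(37)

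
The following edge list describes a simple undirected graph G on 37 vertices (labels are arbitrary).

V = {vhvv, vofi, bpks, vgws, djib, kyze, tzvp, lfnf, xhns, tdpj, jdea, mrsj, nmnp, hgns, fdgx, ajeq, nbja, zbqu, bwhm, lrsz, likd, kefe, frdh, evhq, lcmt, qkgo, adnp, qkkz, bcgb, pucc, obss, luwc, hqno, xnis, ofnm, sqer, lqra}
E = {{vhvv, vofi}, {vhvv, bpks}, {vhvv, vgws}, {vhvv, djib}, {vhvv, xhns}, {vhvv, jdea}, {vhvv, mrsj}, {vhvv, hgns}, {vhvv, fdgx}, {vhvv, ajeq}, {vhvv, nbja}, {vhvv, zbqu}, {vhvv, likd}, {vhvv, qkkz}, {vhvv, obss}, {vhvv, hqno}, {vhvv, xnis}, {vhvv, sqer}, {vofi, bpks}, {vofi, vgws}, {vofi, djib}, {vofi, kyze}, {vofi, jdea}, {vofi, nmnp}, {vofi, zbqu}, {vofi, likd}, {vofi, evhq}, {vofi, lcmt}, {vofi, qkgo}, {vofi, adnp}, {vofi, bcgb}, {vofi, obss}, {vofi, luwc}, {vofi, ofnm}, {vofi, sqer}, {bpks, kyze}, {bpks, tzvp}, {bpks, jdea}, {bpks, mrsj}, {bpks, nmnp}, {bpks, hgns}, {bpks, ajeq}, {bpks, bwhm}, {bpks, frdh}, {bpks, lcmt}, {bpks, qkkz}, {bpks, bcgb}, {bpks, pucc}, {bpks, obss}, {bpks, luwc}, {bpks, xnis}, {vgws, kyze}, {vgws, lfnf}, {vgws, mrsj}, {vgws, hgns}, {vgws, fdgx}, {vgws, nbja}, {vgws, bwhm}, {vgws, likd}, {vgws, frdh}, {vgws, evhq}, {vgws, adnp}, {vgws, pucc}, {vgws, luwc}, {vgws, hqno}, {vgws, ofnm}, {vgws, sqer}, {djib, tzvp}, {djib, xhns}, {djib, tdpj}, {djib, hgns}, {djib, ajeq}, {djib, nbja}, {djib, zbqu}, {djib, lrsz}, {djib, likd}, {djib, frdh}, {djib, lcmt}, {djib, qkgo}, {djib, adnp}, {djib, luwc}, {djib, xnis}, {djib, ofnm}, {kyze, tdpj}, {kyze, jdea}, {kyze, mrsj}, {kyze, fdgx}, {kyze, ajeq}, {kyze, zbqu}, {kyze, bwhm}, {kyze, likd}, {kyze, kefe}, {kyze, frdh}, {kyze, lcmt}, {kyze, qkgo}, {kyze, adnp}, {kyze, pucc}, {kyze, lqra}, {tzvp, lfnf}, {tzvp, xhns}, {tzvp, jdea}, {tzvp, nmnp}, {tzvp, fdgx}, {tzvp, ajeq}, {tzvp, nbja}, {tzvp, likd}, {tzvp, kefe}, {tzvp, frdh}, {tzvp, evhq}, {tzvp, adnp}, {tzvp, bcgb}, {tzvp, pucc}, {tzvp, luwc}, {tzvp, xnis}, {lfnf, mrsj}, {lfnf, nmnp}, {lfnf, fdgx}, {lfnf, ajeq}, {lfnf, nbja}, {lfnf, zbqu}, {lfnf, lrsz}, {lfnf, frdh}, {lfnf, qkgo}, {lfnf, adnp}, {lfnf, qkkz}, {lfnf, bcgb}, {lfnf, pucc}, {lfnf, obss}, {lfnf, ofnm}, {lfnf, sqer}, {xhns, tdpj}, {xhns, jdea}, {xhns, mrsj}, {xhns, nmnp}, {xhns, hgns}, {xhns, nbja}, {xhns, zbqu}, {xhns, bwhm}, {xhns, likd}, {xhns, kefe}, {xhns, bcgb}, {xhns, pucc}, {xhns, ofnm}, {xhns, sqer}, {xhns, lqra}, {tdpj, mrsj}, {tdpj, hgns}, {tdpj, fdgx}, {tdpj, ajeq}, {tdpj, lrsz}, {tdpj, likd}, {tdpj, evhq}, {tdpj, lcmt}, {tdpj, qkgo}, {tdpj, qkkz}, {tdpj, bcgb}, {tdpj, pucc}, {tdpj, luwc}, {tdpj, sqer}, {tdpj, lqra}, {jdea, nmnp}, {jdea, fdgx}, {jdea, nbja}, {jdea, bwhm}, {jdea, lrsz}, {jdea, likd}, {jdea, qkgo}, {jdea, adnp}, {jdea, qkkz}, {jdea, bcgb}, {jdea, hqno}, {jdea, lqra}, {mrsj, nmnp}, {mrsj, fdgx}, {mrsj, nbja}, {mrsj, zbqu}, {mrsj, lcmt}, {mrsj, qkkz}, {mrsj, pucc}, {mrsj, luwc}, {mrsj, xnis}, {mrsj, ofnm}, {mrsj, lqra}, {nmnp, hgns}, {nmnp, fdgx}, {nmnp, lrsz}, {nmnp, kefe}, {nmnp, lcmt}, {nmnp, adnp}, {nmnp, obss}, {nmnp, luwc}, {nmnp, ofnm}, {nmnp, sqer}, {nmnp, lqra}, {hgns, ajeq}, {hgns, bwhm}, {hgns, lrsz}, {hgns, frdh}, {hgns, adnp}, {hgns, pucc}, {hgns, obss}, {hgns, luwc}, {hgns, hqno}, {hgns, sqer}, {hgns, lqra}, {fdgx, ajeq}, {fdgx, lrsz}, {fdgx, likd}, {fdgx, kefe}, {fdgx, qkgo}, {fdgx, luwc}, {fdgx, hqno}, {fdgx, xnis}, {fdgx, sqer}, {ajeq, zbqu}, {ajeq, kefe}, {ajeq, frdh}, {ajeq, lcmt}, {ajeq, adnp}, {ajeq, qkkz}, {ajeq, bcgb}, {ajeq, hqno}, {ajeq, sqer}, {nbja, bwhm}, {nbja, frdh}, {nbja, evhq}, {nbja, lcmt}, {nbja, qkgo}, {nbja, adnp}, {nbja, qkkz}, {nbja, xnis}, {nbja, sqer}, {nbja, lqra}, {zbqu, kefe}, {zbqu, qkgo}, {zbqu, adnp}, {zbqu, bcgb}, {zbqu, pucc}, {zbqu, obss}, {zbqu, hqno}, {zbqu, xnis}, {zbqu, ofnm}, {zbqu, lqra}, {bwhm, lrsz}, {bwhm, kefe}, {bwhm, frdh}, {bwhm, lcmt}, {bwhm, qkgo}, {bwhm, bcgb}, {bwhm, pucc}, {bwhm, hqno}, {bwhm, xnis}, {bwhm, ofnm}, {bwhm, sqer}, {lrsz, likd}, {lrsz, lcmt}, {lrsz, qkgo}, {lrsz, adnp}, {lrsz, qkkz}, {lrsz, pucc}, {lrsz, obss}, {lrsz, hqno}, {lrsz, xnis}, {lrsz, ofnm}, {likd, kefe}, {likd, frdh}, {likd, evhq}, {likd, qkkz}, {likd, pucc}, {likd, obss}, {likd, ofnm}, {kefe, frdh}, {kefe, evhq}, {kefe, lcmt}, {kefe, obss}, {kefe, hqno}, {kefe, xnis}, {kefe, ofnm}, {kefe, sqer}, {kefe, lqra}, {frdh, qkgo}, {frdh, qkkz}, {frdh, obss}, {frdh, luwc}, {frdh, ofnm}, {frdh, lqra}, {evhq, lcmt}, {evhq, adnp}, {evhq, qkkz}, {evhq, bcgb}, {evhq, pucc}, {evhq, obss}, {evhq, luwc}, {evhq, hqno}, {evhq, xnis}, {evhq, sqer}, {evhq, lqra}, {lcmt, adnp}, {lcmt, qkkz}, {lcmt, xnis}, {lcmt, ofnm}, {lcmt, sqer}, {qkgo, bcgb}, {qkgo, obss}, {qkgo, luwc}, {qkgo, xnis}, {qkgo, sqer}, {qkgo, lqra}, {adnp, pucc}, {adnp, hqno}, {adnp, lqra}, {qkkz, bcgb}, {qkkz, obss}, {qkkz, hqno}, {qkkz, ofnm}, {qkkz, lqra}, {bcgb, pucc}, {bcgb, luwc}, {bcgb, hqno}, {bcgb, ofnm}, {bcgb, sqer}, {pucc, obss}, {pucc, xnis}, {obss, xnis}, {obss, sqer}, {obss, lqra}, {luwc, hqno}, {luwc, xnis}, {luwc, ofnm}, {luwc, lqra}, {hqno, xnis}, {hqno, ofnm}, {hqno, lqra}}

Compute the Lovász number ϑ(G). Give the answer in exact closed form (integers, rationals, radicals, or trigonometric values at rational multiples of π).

deg(vhvv) = 18; N(vhvv) = {vofi, bpks, vgws, djib, xhns, jdea, mrsj, hgns, fdgx, ajeq, nbja, zbqu, likd, qkkz, obss, hqno, xnis, sqer}.
Vertex obss has 18 neighbors: vhvv, vofi, bpks, lfnf, nmnp, hgns, zbqu, lrsz, likd, kefe, frdh, evhq, qkgo, qkkz, pucc, xnis, sqer, lqra.
N(hqno) = {vhvv, vgws, jdea, hgns, fdgx, ajeq, zbqu, bwhm, lrsz, kefe, evhq, adnp, qkkz, bcgb, luwc, xnis, ofnm, lqra}, |N(hqno)| = 18.
Vertex adnp has 18 neighbors: vofi, vgws, djib, kyze, tzvp, lfnf, jdea, nmnp, hgns, ajeq, nbja, zbqu, lrsz, evhq, lcmt, pucc, hqno, lqra.
deg(v) = 18 for all v (|V|=37); strongly regular (37,18,8,9).
The 3 distinct eigenvalues: [18.0, 2.541, -3.541].
Lovász (edge-transitive): ϑ = −37·(-sqrt(37)/2 - 1/2)/((18)−(-sqrt(37)/2 - 1/2)) = sqrt(37).
= 6.08276… (decimal).

sqrt(37)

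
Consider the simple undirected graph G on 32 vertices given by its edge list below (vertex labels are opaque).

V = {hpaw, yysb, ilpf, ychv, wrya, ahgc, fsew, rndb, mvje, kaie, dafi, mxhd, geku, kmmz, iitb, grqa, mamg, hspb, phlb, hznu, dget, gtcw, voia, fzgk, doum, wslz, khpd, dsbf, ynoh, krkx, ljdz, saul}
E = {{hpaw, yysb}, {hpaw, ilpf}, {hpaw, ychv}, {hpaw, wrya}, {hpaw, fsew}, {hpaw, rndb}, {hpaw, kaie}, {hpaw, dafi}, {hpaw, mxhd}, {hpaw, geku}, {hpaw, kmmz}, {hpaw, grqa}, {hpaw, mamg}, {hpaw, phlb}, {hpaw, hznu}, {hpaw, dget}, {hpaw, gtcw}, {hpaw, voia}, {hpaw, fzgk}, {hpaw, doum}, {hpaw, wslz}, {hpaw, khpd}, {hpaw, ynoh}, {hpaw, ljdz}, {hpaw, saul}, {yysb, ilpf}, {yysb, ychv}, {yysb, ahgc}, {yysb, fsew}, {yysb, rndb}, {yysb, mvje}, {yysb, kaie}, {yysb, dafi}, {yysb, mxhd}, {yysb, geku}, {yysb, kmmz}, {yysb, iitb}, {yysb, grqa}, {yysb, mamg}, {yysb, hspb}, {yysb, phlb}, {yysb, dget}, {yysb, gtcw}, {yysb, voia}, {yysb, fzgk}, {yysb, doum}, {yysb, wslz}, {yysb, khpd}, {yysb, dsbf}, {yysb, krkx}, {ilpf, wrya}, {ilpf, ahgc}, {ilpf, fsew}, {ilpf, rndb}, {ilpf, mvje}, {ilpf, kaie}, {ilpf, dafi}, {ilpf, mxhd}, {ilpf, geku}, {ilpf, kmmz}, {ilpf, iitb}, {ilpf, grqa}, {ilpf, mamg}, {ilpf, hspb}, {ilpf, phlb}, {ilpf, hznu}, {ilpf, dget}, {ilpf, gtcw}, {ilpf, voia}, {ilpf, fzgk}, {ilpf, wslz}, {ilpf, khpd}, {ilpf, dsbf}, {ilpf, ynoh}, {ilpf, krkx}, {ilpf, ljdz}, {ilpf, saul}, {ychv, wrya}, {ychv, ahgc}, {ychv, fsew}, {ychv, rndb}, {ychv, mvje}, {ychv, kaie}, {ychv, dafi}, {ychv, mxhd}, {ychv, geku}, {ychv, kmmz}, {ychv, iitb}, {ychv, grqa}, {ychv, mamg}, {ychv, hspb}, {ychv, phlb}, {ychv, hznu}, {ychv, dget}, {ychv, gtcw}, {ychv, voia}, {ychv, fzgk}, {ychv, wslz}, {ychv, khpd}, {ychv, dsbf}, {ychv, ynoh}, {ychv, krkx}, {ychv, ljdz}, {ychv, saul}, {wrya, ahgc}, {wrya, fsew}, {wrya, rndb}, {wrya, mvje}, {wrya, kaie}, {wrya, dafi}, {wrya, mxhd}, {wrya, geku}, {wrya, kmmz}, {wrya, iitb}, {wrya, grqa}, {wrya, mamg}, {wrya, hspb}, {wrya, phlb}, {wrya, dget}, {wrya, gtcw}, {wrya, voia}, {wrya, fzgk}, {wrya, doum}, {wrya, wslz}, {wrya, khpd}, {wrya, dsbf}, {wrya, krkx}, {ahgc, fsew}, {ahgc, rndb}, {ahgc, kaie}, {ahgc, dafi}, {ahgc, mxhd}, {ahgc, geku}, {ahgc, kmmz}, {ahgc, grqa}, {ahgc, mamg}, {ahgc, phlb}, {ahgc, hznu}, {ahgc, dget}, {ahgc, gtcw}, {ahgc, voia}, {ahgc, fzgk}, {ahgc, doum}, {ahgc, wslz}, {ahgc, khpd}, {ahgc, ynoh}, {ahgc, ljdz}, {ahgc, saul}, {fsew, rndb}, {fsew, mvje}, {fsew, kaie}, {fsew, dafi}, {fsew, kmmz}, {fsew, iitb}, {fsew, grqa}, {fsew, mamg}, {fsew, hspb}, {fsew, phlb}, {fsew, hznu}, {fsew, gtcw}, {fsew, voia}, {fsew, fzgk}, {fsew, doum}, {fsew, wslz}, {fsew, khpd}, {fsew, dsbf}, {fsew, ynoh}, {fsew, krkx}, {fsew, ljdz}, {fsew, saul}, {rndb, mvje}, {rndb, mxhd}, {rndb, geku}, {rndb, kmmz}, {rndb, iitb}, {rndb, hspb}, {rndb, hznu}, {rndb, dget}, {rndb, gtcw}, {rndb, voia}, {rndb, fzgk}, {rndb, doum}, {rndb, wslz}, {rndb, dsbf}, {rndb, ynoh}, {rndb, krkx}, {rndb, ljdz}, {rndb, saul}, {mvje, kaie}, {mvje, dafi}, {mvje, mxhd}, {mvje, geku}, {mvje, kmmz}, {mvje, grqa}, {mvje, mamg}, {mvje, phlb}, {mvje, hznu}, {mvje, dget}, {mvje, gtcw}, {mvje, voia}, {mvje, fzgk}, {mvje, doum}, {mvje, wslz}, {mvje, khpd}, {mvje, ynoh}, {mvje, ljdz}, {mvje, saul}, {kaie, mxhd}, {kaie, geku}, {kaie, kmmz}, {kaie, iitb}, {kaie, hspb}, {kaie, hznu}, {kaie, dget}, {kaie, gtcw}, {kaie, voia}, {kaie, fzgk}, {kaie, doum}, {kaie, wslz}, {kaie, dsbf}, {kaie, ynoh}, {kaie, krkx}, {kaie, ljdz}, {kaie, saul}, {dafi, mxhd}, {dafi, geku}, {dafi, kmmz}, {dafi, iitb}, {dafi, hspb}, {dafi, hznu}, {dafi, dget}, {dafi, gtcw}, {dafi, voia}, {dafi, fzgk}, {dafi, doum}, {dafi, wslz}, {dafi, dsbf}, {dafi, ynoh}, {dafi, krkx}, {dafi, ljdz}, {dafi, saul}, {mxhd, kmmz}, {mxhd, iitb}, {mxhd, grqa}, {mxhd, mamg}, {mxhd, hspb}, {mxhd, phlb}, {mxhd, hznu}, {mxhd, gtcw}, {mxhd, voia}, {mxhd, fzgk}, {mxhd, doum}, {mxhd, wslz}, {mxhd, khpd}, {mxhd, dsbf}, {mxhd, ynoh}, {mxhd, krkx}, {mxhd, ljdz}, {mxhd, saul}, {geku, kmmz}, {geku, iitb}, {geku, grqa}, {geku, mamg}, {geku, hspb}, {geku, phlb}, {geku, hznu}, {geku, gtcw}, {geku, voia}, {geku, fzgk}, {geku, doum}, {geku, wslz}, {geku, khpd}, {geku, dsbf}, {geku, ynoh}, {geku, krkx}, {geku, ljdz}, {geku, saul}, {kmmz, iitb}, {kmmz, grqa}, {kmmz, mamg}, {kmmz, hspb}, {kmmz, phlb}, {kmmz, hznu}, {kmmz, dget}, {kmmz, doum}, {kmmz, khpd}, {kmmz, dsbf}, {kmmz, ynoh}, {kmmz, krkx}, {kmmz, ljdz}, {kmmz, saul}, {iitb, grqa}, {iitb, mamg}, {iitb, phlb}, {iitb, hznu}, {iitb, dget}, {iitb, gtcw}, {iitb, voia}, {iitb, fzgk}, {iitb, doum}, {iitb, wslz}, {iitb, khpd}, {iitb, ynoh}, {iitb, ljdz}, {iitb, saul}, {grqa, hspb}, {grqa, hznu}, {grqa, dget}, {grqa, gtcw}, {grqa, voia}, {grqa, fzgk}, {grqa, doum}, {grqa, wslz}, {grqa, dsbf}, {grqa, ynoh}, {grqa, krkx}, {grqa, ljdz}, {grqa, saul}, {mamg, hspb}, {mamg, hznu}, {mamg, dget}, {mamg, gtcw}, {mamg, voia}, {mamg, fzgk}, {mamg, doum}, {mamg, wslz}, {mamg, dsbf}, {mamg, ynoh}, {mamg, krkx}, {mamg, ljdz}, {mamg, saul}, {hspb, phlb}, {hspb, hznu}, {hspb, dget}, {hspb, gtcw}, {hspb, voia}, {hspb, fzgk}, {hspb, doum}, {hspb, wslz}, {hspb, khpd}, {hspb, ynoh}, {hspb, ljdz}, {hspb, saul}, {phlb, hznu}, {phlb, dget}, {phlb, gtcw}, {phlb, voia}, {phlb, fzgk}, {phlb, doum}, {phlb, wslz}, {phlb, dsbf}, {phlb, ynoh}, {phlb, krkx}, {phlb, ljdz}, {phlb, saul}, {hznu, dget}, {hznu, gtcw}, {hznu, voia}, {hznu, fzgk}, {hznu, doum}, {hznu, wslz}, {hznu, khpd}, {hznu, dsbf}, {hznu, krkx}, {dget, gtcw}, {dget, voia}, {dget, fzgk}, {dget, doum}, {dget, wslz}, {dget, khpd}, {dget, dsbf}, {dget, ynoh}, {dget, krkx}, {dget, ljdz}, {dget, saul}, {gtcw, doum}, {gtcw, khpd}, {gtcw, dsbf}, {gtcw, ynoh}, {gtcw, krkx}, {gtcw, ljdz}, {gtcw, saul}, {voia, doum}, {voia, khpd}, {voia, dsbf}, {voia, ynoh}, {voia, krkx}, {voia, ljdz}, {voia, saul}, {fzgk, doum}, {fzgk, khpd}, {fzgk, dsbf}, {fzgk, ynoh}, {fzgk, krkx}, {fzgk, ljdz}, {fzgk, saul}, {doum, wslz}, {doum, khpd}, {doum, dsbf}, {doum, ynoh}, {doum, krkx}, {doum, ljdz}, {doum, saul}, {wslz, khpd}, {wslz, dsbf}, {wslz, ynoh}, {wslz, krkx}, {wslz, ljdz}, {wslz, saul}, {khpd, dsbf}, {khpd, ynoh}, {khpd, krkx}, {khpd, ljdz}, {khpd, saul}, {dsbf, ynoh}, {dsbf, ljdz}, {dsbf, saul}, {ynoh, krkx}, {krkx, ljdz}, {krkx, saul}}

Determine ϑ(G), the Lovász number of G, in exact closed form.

deg(yysb) = 26; N(yysb) = {hpaw, ilpf, ychv, ahgc, fsew, rndb, mvje, kaie, dafi, mxhd, geku, kmmz, iitb, grqa, mamg, hspb, phlb, dget, gtcw, voia, fzgk, doum, wslz, khpd, dsbf, krkx}.
deg(wslz) = 27; N(wslz) = {hpaw, yysb, ilpf, ychv, wrya, ahgc, fsew, rndb, mvje, kaie, dafi, mxhd, geku, iitb, grqa, mamg, hspb, phlb, hznu, dget, doum, khpd, dsbf, ynoh, krkx, ljdz, saul}.
deg(gtcw) = 27; N(gtcw) = {hpaw, yysb, ilpf, ychv, wrya, ahgc, fsew, rndb, mvje, kaie, dafi, mxhd, geku, iitb, grqa, mamg, hspb, phlb, hznu, dget, doum, khpd, dsbf, ynoh, krkx, ljdz, saul}.
N(saul) = {hpaw, ilpf, ychv, ahgc, fsew, rndb, mvje, kaie, dafi, mxhd, geku, kmmz, iitb, grqa, mamg, hspb, phlb, dget, gtcw, voia, fzgk, doum, wslz, khpd, dsbf, krkx}, |N(saul)| = 26.
K_{7,7,6,5,4,3} (perfect); ϑ(G) = α(G) = max{7,7,6,5,4,3} = 7.
= 7.000000… (decimal).
Sandwich: α(G)=7 ≤ ϑ(G)=7 ≤ χ(Ḡ)=7 (collapsed).

7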